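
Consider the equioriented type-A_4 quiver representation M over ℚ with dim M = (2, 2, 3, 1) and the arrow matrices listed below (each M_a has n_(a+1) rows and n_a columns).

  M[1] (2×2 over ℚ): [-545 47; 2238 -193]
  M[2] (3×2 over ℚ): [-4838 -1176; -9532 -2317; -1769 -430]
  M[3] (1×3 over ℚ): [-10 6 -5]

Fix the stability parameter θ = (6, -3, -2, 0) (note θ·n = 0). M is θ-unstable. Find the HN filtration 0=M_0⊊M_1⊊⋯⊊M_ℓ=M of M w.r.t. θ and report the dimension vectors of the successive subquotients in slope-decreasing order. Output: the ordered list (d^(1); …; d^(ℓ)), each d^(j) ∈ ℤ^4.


Interval decomposition of M: I[1,3], I[1,4], I[3,3].
HN type (ℓ=3): μ^(1)=1/3; μ^(2)=1/4; μ^(3)=-2

((1, 1, 1, 0); (1, 1, 1, 1); (0, 0, 1, 0))


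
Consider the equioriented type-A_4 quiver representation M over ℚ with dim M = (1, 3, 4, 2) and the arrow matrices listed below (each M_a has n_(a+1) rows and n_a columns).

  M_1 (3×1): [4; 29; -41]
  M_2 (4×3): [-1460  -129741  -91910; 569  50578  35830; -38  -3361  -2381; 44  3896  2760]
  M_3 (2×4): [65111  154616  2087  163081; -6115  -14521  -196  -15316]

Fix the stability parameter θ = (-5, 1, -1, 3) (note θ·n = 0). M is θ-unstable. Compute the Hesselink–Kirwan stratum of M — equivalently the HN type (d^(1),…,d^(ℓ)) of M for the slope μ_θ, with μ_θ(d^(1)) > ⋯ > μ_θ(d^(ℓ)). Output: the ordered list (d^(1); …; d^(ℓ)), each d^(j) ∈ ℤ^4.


Via rank(M_{q-1}∘⋯∘M_p): M ≅ I[1,4], I[2,3], I[2,4], I[3,3].
μ_θ-semistable layers: μ^(1)=3; μ^(2)=0; μ^(3)=-1; μ^(4)=-5

((0, 0, 0, 2); (0, 3, 3, 0); (0, 0, 1, 0); (1, 0, 0, 0))


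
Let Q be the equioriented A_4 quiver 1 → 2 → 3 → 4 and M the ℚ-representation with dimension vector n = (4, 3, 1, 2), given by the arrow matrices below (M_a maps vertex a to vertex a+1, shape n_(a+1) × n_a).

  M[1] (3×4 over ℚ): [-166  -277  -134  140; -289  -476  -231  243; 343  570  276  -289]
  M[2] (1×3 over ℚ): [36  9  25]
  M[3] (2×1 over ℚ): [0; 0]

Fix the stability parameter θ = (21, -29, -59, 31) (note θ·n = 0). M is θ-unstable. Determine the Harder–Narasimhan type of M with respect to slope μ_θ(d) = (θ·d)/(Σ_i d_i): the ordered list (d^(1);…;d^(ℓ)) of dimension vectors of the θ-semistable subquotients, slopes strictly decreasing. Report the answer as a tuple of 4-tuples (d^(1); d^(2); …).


Barcode: M ≅ I[1,1], I[1,2]^2, I[1,3], I[4,4]^2. HN layers by μ_θ (4 steps, strictly decreasing):
  μ^(1)=31; μ^(2)=21; μ^(3)=-4; μ^(4)=-67/3

((0, 0, 0, 2); (1, 0, 0, 0); (2, 2, 0, 0); (1, 1, 1, 0))


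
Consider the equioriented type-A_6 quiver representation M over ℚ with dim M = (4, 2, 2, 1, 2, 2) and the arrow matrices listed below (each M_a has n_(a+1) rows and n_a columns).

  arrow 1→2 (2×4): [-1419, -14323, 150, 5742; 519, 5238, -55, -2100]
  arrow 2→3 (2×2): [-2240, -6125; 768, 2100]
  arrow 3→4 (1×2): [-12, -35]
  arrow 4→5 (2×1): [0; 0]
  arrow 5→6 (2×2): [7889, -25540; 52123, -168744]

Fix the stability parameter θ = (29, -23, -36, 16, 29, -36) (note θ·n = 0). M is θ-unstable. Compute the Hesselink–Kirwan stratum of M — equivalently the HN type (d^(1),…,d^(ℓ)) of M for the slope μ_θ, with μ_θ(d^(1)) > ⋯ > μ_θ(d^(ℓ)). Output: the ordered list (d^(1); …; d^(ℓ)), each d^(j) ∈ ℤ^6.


Via rank(M_{q-1}∘⋯∘M_p): M ≅ I[1,1]^2, I[1,2], I[1,3], I[3,4], I[5,6]^2.
μ_θ-semistable layers: μ^(1)=29; μ^(2)=16; μ^(3)=3; μ^(4)=-7/2; μ^(5)=-10; μ^(6)=-36

((2, 0, 0, 0, 0, 0); (0, 0, 0, 1, 0, 0); (1, 1, 0, 0, 0, 0); (0, 0, 0, 0, 2, 2); (1, 1, 1, 0, 0, 0); (0, 0, 1, 0, 0, 0))


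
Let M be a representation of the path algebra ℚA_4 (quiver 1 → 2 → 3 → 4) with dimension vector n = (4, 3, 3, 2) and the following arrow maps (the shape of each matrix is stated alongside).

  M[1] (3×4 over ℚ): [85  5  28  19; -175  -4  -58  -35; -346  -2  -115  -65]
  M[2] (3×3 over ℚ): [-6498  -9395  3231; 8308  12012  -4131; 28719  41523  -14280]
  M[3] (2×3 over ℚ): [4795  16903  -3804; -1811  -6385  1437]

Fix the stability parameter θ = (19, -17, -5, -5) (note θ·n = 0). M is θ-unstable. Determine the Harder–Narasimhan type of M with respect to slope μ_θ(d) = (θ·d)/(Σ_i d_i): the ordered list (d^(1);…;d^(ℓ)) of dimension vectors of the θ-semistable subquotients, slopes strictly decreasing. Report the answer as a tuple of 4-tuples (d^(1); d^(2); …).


Via rank(M_{q-1}∘⋯∘M_p): M ≅ I[1,1], I[1,3], I[1,4]^2.
μ_θ-semistable layers: μ^(1)=19; μ^(2)=-1; μ^(3)=-2

((1, 0, 0, 0); (1, 1, 1, 0); (2, 2, 2, 2))


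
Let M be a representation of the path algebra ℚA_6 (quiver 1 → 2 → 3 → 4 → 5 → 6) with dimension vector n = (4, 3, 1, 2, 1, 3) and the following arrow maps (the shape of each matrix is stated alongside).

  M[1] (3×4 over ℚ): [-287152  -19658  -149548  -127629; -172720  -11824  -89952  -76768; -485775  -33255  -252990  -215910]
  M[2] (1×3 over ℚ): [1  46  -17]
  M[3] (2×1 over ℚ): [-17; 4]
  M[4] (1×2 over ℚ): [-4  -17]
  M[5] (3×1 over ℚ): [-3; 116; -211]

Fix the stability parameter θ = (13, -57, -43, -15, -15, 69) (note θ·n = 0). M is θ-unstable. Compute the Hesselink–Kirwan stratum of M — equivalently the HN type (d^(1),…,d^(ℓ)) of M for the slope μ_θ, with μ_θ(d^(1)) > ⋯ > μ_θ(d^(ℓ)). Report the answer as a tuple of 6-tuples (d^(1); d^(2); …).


Via rank(M_{q-1}∘⋯∘M_p): M ≅ I[1,1]^2, I[1,2], I[1,4], I[2,2], I[4,6], I[6,6]^2.
μ_θ-semistable layers: μ^(1)=69; μ^(2)=13; μ^(3)=-15; μ^(4)=-22; μ^(5)=-29; μ^(6)=-57

((0, 0, 0, 0, 0, 3); (2, 0, 0, 0, 0, 0); (0, 0, 0, 2, 1, 0); (1, 1, 0, 0, 0, 0); (1, 1, 1, 0, 0, 0); (0, 1, 0, 0, 0, 0))


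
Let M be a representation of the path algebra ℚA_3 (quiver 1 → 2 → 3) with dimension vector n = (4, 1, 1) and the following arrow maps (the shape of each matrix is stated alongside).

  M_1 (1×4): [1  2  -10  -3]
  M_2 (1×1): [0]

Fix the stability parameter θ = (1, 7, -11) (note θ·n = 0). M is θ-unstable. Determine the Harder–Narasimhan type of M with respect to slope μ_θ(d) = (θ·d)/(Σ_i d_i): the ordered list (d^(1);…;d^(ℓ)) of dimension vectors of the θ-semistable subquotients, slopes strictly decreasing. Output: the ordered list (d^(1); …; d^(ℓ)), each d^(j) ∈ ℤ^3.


Barcode: M ≅ I[1,1]^3, I[1,2], I[3,3]. HN layers by μ_θ (3 steps, strictly decreasing):
  μ^(1)=7; μ^(2)=1; μ^(3)=-11

((0, 1, 0); (4, 0, 0); (0, 0, 1))


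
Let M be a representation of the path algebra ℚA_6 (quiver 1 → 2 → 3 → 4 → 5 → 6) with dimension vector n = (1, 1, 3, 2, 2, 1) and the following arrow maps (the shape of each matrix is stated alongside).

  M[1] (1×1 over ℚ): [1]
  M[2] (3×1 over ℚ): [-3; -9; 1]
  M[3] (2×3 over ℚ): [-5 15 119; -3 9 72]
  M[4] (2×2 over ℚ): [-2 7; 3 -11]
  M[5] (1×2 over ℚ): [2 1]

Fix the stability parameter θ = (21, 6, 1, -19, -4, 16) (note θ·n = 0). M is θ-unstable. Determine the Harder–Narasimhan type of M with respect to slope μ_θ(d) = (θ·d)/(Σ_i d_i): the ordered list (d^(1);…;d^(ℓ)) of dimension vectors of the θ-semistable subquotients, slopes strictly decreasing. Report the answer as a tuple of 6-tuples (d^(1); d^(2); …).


Via rank(M_{q-1}∘⋯∘M_p): M ≅ I[1,6], I[3,3], I[3,5].
μ_θ-semistable layers: μ^(1)=16; μ^(2)=1; μ^(3)=-4; μ^(4)=-9

((0, 0, 0, 0, 0, 1); (1, 1, 2, 1, 1, 0); (0, 0, 0, 0, 1, 0); (0, 0, 1, 1, 0, 0))


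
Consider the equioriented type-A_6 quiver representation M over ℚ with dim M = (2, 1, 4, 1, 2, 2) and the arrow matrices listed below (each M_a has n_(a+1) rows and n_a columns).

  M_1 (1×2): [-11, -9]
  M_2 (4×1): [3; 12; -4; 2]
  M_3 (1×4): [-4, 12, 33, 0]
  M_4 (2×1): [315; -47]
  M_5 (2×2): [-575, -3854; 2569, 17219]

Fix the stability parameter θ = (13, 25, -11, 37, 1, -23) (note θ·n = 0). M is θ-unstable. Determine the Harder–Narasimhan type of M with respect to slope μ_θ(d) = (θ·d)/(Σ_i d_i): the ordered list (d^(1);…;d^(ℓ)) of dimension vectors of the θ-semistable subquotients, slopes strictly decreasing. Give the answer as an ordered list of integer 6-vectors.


Interval decomposition of M: I[1,1], I[1,3], I[3,3]^2, I[3,6], I[5,6].
HN type (ℓ=4): μ^(1)=13; μ^(2)=9; μ^(3)=5; μ^(4)=-11

((1, 0, 0, 0, 0, 0); (1, 1, 1, 0, 0, 0); (0, 0, 0, 1, 1, 1); (0, 0, 3, 0, 1, 1))


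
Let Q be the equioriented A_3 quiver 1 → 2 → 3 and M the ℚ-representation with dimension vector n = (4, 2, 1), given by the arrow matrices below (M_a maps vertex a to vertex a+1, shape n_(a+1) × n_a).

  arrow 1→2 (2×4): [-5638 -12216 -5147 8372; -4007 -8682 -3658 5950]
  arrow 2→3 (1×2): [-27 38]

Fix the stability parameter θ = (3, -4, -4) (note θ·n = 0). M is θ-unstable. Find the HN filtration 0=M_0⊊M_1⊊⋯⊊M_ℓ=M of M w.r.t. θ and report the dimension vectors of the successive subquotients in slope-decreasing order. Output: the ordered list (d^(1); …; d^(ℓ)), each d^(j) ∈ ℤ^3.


Interval decomposition of M: I[1,1]^2, I[1,2], I[1,3].
HN type (ℓ=3): μ^(1)=3; μ^(2)=-1/2; μ^(3)=-5/3

((2, 0, 0); (1, 1, 0); (1, 1, 1))


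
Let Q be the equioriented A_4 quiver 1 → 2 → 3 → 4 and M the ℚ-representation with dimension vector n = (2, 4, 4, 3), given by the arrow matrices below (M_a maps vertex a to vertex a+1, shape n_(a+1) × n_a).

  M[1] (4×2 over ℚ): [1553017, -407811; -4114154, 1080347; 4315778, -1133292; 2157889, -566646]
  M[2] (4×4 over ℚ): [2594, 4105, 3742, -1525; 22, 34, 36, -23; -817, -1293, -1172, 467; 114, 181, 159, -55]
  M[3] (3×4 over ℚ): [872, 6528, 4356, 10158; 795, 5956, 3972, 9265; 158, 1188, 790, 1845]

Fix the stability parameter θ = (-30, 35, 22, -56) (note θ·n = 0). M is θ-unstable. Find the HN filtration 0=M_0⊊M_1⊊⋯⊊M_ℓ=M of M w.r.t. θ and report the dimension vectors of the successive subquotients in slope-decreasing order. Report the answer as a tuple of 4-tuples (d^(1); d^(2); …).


Via rank(M_{q-1}∘⋯∘M_p): M ≅ I[1,4]^2, I[2,3], I[2,4].
μ_θ-semistable layers: μ^(1)=57/2; μ^(2)=1/3; μ^(3)=-30

((0, 1, 1, 0); (0, 3, 3, 3); (2, 0, 0, 0))


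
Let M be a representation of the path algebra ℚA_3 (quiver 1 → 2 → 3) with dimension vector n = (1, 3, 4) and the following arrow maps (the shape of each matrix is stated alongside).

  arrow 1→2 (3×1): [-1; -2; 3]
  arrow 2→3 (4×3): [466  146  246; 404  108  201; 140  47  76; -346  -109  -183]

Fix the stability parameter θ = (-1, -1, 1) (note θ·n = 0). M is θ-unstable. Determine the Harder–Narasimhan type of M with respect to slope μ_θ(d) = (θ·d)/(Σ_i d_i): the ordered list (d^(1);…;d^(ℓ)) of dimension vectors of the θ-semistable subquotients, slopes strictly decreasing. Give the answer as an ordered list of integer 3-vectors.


Interval decomposition of M: I[1,3], I[2,3]^2, I[3,3].
HN type (ℓ=2): μ^(1)=1; μ^(2)=-1

((0, 0, 4); (1, 3, 0))


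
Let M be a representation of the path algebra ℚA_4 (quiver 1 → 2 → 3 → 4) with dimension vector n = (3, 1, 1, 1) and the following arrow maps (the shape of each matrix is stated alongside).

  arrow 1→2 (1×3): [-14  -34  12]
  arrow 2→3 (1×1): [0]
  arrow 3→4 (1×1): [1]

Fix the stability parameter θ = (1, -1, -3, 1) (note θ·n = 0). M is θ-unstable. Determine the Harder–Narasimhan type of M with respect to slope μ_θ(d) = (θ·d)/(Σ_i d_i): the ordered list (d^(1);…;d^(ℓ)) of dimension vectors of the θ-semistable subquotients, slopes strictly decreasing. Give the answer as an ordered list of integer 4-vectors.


Interval decomposition of M: I[1,1]^2, I[1,2], I[3,4].
HN type (ℓ=3): μ^(1)=1; μ^(2)=0; μ^(3)=-3

((2, 0, 0, 1); (1, 1, 0, 0); (0, 0, 1, 0))


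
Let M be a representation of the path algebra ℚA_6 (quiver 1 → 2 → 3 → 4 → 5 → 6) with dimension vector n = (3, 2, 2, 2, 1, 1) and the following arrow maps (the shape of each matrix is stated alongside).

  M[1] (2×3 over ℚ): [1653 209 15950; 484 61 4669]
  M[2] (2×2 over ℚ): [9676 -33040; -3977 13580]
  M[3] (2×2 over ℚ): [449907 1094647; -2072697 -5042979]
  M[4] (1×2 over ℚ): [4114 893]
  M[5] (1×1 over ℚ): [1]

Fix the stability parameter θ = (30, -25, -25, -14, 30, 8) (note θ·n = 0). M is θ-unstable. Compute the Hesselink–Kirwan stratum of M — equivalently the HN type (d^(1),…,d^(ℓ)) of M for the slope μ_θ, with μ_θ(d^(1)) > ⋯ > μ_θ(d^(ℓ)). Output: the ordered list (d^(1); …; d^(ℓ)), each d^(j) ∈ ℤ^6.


Interval decomposition of M: I[1,1], I[1,2], I[1,6], I[3,4].
HN type (ℓ=6): μ^(1)=30; μ^(2)=19; μ^(3)=5/2; μ^(4)=-17/2; μ^(5)=-14; μ^(6)=-25

((1, 0, 0, 0, 0, 0); (0, 0, 0, 0, 1, 1); (1, 1, 0, 0, 0, 0); (1, 1, 1, 1, 0, 0); (0, 0, 0, 1, 0, 0); (0, 0, 1, 0, 0, 0))


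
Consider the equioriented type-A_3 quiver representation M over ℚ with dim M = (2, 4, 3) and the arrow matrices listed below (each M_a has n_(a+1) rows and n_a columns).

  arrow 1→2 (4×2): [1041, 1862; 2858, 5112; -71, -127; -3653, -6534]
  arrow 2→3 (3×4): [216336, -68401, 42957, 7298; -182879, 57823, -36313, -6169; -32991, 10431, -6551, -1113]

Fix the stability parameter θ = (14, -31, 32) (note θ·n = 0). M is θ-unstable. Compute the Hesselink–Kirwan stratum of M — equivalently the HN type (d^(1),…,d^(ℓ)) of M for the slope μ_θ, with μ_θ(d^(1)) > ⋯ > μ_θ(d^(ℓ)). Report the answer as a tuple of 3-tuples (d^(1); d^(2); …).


Via rank(M_{q-1}∘⋯∘M_p): M ≅ I[1,2], I[1,3], I[2,3]^2.
μ_θ-semistable layers: μ^(1)=32; μ^(2)=-17/2; μ^(3)=-31

((0, 0, 3); (2, 2, 0); (0, 2, 0))


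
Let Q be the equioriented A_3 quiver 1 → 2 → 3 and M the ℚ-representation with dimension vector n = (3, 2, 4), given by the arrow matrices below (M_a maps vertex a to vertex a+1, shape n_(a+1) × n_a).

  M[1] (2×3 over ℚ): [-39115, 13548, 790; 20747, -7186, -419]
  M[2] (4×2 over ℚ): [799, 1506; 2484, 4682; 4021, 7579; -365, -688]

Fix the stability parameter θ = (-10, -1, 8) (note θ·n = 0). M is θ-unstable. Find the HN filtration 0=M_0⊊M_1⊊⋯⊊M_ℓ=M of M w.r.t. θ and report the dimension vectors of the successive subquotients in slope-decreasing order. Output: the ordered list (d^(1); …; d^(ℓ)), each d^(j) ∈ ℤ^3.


Interval decomposition of M: I[1,1], I[1,3]^2, I[3,3]^2.
HN type (ℓ=3): μ^(1)=8; μ^(2)=-1; μ^(3)=-10

((0, 0, 4); (0, 2, 0); (3, 0, 0))


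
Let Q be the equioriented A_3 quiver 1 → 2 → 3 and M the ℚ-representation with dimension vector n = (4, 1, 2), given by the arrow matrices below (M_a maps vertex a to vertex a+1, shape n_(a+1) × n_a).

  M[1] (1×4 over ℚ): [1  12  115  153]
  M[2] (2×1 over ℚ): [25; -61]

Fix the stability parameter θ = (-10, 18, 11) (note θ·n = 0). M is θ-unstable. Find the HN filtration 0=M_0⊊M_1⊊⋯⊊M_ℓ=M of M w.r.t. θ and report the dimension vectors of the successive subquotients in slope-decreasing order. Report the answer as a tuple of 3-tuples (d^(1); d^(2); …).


Via rank(M_{q-1}∘⋯∘M_p): M ≅ I[1,1]^3, I[1,3], I[3,3].
μ_θ-semistable layers: μ^(1)=29/2; μ^(2)=11; μ^(3)=-10

((0, 1, 1); (0, 0, 1); (4, 0, 0))


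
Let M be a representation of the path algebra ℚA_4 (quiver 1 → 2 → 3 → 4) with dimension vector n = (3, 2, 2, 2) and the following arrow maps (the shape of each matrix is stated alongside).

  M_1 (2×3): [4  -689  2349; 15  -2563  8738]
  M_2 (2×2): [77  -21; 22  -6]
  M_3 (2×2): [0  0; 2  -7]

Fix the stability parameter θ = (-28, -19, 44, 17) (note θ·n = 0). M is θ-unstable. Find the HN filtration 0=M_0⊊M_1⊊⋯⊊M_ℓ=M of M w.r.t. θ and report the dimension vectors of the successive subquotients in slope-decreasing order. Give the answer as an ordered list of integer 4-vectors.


Via rank(M_{q-1}∘⋯∘M_p): M ≅ I[1,1], I[1,2], I[1,3], I[3,4], I[4,4].
μ_θ-semistable layers: μ^(1)=44; μ^(2)=61/2; μ^(3)=17; μ^(4)=-19; μ^(5)=-28

((0, 0, 1, 0); (0, 0, 1, 1); (0, 0, 0, 1); (0, 2, 0, 0); (3, 0, 0, 0))


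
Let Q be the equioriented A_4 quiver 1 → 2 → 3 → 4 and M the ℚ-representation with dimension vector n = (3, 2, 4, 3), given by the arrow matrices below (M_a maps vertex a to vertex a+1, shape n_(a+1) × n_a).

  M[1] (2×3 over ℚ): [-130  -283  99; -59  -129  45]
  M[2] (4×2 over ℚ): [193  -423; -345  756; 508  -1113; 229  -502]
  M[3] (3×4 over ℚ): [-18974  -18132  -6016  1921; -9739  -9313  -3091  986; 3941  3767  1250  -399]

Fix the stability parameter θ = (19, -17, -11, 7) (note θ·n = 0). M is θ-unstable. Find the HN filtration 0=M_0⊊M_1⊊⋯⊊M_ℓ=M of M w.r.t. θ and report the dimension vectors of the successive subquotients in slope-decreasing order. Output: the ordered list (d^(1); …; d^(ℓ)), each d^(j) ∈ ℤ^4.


Interval decomposition of M: I[1,1], I[1,4]^2, I[3,3], I[3,4].
HN type (ℓ=4): μ^(1)=19; μ^(2)=7; μ^(3)=-3; μ^(4)=-11

((1, 0, 0, 0); (0, 0, 0, 3); (2, 2, 2, 0); (0, 0, 2, 0))


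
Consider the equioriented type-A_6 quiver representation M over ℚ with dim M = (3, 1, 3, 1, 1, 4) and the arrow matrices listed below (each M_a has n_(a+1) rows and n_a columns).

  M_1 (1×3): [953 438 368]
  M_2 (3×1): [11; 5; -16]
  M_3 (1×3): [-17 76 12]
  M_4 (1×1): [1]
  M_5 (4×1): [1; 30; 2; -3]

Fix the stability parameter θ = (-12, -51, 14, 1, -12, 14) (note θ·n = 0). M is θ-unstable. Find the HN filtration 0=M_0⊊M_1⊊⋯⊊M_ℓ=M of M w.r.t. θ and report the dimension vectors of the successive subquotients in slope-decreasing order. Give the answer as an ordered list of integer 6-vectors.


Interval decomposition of M: I[1,1]^2, I[1,6], I[3,3]^2, I[6,6]^3.
HN type (ℓ=4): μ^(1)=14; μ^(2)=1; μ^(3)=-12; μ^(4)=-63/2

((0, 0, 2, 0, 0, 4); (0, 0, 1, 1, 1, 0); (2, 0, 0, 0, 0, 0); (1, 1, 0, 0, 0, 0))


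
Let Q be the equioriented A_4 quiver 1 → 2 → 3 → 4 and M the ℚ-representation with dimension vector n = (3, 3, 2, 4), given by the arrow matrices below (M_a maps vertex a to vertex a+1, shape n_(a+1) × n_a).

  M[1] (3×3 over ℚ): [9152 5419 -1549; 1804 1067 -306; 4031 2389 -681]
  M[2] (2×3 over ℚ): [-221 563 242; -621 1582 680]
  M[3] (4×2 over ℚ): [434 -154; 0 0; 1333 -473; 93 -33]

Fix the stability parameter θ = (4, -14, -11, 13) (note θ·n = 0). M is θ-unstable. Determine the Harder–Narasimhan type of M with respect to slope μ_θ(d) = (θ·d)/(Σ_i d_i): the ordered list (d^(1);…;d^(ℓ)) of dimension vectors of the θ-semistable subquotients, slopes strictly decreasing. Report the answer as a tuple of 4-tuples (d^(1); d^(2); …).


Via rank(M_{q-1}∘⋯∘M_p): M ≅ I[1,2], I[1,3], I[1,4], I[4,4]^3.
μ_θ-semistable layers: μ^(1)=13; μ^(2)=-5; μ^(3)=-7

((0, 0, 0, 4); (1, 1, 0, 0); (2, 2, 2, 0))


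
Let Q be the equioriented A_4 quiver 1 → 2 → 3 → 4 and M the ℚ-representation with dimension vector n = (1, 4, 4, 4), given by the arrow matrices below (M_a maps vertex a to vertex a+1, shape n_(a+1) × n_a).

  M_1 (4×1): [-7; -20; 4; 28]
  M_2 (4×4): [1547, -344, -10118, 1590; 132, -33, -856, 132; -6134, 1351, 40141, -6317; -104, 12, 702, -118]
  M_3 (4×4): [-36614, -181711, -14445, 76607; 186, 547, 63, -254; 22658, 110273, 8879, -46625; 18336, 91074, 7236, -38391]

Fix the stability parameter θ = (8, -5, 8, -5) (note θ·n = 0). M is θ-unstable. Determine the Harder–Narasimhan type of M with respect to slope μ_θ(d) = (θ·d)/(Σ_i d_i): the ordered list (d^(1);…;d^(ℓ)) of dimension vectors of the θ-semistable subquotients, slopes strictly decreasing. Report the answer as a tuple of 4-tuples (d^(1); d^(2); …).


Via rank(M_{q-1}∘⋯∘M_p): M ≅ I[1,3], I[2,2], I[2,4]^2, I[3,4], I[4,4].
μ_θ-semistable layers: μ^(1)=8; μ^(2)=3/2; μ^(3)=-5

((0, 0, 1, 0); (1, 1, 3, 3); (0, 3, 0, 1))


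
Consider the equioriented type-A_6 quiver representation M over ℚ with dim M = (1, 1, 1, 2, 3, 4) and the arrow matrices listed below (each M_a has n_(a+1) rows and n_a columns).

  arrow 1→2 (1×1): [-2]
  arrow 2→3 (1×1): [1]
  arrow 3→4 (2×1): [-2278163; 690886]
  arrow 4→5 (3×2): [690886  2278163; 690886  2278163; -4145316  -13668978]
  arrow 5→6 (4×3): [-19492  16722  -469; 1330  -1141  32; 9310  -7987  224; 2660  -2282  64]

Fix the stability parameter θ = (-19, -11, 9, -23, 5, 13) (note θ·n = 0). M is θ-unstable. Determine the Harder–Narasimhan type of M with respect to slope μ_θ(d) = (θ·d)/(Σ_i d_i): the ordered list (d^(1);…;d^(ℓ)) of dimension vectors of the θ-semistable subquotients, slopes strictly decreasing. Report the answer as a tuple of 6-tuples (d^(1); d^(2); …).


Via rank(M_{q-1}∘⋯∘M_p): M ≅ I[1,4], I[4,6], I[5,5], I[5,6], I[6,6]^2.
μ_θ-semistable layers: μ^(1)=13; μ^(2)=5; μ^(3)=-7; μ^(4)=-11; μ^(5)=-19; μ^(6)=-23

((0, 0, 0, 0, 0, 4); (0, 0, 0, 0, 3, 0); (0, 0, 1, 1, 0, 0); (0, 1, 0, 0, 0, 0); (1, 0, 0, 0, 0, 0); (0, 0, 0, 1, 0, 0))


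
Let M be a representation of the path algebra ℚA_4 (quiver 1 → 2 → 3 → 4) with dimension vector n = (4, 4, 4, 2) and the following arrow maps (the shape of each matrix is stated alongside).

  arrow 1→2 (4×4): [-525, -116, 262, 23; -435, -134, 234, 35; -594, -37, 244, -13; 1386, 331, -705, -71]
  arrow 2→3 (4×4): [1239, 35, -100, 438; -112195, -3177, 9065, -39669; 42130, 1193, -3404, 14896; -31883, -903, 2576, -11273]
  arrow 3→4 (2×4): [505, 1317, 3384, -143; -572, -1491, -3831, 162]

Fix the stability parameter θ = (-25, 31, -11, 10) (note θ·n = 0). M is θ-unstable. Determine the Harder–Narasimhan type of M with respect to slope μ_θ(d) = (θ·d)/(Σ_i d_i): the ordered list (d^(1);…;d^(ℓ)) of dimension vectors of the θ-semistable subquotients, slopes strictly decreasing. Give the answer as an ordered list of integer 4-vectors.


Via rank(M_{q-1}∘⋯∘M_p): M ≅ I[1,1], I[1,3], I[1,4]^2, I[2,3].
μ_θ-semistable layers: μ^(1)=10; μ^(2)=-25

((0, 4, 4, 2); (4, 0, 0, 0))


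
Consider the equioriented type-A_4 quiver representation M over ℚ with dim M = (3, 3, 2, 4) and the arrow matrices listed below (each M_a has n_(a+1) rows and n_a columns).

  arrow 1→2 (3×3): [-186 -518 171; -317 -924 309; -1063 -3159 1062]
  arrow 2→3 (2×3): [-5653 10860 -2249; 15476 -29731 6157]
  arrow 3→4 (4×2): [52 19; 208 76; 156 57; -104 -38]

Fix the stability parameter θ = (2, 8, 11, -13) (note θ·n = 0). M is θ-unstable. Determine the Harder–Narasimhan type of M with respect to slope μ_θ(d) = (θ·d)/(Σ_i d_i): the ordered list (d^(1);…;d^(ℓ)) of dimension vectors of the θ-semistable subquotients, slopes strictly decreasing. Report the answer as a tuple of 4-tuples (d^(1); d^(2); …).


Interval decomposition of M: I[1,2], I[1,3], I[1,4], I[4,4]^3.
HN type (ℓ=4): μ^(1)=11; μ^(2)=8; μ^(3)=2; μ^(4)=-13

((0, 0, 1, 0); (0, 2, 0, 0); (3, 1, 1, 1); (0, 0, 0, 3))


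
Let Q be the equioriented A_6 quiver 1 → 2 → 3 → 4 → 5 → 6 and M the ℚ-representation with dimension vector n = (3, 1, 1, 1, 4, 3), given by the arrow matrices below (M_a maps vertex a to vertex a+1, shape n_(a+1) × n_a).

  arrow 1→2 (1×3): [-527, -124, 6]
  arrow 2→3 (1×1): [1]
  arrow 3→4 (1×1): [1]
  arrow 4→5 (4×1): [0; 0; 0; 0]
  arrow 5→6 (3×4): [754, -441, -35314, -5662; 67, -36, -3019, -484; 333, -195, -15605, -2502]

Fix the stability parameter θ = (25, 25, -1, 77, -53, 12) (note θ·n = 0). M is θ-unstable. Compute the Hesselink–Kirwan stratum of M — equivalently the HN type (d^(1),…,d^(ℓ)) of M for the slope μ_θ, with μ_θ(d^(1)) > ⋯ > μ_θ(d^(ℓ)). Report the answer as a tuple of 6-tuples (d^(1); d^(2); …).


Via rank(M_{q-1}∘⋯∘M_p): M ≅ I[1,1]^2, I[1,4], I[5,5]^2, I[5,6]^2, I[6,6].
μ_θ-semistable layers: μ^(1)=77; μ^(2)=25; μ^(3)=49/3; μ^(4)=12; μ^(5)=-53

((0, 0, 0, 1, 0, 0); (2, 0, 0, 0, 0, 0); (1, 1, 1, 0, 0, 0); (0, 0, 0, 0, 0, 3); (0, 0, 0, 0, 4, 0))


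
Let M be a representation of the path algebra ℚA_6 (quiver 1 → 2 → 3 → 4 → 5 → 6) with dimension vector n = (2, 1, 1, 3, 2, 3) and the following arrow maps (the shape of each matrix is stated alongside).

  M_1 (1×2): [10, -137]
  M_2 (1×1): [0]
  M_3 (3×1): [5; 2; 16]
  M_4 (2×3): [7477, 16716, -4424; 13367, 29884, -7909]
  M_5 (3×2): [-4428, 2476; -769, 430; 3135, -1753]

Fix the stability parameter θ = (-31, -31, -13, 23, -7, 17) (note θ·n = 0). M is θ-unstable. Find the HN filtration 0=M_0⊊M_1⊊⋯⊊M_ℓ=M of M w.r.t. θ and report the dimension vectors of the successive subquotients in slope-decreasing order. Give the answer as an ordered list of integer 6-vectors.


Interval decomposition of M: I[1,1], I[1,2], I[3,6], I[4,4], I[4,6], I[6,6].
HN type (ℓ=5): μ^(1)=23; μ^(2)=17; μ^(3)=8; μ^(4)=-13; μ^(5)=-31

((0, 0, 0, 1, 0, 0); (0, 0, 0, 0, 0, 3); (0, 0, 0, 2, 2, 0); (0, 0, 1, 0, 0, 0); (2, 1, 0, 0, 0, 0))


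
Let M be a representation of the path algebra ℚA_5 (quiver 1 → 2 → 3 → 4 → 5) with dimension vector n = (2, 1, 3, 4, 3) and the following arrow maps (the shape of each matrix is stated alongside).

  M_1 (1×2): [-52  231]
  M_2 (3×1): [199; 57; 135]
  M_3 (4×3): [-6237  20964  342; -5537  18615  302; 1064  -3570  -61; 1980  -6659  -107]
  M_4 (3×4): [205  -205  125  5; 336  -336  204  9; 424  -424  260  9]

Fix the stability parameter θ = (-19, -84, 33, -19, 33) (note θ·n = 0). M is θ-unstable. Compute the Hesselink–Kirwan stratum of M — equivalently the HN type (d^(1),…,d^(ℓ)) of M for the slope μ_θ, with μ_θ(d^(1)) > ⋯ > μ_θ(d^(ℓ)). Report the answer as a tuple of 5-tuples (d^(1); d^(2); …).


Interval decomposition of M: I[1,1], I[1,4], I[3,5]^2, I[4,4], I[5,5].
HN type (ℓ=4): μ^(1)=33; μ^(2)=7; μ^(3)=-19; μ^(4)=-103/2

((0, 0, 0, 0, 3); (0, 0, 3, 3, 0); (1, 0, 0, 1, 0); (1, 1, 0, 0, 0))


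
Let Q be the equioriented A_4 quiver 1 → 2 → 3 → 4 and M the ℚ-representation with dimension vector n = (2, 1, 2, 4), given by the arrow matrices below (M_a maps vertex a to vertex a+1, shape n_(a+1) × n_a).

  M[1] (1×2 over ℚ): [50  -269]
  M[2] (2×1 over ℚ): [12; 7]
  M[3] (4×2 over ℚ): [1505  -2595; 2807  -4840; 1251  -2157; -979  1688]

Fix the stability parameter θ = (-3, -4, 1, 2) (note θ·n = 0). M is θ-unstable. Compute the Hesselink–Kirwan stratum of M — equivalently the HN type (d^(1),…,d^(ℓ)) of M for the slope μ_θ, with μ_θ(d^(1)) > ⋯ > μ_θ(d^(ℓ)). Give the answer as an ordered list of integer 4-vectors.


Interval decomposition of M: I[1,1], I[1,4], I[3,4], I[4,4]^2.
HN type (ℓ=4): μ^(1)=2; μ^(2)=1; μ^(3)=-3; μ^(4)=-7/2

((0, 0, 0, 4); (0, 0, 2, 0); (1, 0, 0, 0); (1, 1, 0, 0))


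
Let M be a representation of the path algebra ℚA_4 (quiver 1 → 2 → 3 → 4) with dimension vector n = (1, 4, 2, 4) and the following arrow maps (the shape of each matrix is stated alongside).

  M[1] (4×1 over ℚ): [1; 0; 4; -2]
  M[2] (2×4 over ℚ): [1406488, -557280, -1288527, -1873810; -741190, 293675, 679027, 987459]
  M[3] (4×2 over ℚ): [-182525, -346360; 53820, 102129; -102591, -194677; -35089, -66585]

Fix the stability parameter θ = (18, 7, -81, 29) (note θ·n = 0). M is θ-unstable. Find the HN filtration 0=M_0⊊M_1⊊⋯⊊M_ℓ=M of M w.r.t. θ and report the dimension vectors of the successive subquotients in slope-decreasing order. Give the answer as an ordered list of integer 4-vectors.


Barcode: M ≅ I[1,2], I[2,2], I[2,4]^2, I[4,4]^2. HN layers by μ_θ (4 steps, strictly decreasing):
  μ^(1)=29; μ^(2)=25/2; μ^(3)=7; μ^(4)=-37

((0, 0, 0, 4); (1, 1, 0, 0); (0, 1, 0, 0); (0, 2, 2, 0))


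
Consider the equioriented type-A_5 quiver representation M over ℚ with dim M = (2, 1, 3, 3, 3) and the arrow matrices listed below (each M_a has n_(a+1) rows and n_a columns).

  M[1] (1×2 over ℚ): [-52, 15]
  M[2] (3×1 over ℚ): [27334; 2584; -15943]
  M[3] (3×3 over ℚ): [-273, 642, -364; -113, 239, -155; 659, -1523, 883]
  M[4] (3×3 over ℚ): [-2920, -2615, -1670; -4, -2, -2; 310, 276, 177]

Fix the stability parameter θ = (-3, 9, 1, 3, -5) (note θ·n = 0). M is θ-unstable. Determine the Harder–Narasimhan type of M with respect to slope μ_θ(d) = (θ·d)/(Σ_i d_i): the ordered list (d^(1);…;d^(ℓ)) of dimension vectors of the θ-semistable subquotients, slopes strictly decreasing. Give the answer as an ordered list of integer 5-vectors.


Via rank(M_{q-1}∘⋯∘M_p): M ≅ I[1,1], I[1,5], I[3,3], I[3,4], I[4,5], I[5,5].
μ_θ-semistable layers: μ^(1)=3; μ^(2)=2; μ^(3)=1; μ^(4)=-1; μ^(5)=-3; μ^(6)=-5

((0, 0, 0, 1, 0); (0, 1, 1, 1, 1); (0, 0, 2, 0, 0); (0, 0, 0, 1, 1); (2, 0, 0, 0, 0); (0, 0, 0, 0, 1))


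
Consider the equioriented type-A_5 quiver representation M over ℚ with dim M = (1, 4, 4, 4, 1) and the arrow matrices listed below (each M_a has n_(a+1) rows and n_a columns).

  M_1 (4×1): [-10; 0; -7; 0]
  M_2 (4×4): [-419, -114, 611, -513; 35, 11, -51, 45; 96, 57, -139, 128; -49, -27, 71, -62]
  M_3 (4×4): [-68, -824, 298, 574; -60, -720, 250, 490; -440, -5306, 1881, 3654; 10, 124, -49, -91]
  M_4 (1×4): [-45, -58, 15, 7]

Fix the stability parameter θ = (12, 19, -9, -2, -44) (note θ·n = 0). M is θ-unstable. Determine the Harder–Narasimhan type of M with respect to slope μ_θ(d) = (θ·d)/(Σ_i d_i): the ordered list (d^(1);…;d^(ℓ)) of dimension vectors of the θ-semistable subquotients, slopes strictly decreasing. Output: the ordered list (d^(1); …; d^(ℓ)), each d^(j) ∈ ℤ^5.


Interval decomposition of M: I[1,5], I[2,3]^2, I[2,4], I[4,4]^2.
HN type (ℓ=4): μ^(1)=5; μ^(2)=8/3; μ^(3)=-2; μ^(4)=-24/5

((0, 2, 2, 0, 0); (0, 1, 1, 1, 0); (0, 0, 0, 2, 0); (1, 1, 1, 1, 1))


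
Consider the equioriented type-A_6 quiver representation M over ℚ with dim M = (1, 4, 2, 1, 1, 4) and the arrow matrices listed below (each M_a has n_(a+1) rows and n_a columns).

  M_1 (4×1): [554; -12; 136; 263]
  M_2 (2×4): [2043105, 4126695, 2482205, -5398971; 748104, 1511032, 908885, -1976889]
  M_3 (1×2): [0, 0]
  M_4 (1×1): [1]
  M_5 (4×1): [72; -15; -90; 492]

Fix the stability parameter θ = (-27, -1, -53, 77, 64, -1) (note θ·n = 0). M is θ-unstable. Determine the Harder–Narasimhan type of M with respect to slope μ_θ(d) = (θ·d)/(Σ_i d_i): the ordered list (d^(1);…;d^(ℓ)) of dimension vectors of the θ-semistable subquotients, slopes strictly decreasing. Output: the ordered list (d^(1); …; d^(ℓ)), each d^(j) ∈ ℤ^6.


Barcode: M ≅ I[1,3], I[2,2]^2, I[2,3], I[4,6], I[6,6]^3. HN layers by μ_θ (3 steps, strictly decreasing):
  μ^(1)=140/3; μ^(2)=-1; μ^(3)=-27

((0, 0, 0, 1, 1, 1); (0, 2, 0, 0, 0, 3); (1, 2, 2, 0, 0, 0))


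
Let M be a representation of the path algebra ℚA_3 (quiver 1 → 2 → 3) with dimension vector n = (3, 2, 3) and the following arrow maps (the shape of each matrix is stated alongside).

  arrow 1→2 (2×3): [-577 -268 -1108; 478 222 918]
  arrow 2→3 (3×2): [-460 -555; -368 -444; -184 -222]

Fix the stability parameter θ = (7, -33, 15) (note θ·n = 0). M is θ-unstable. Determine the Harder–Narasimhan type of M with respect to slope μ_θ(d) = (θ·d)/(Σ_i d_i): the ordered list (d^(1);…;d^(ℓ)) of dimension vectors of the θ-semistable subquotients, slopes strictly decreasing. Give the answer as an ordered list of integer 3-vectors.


Interval decomposition of M: I[1,1], I[1,2], I[1,3], I[3,3]^2.
HN type (ℓ=3): μ^(1)=15; μ^(2)=7; μ^(3)=-13

((0, 0, 3); (1, 0, 0); (2, 2, 0))


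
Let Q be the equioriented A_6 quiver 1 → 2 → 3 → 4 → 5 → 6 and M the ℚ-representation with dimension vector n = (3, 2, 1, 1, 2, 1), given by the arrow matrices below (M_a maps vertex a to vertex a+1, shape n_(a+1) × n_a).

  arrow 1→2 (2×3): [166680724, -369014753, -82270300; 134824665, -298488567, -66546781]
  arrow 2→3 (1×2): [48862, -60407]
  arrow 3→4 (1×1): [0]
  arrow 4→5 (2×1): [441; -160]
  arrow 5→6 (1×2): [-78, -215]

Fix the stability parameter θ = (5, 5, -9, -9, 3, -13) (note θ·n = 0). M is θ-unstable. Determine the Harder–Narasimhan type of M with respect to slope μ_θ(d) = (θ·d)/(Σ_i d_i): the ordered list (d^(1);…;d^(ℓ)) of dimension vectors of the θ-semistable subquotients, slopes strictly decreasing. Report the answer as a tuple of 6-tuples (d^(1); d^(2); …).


Via rank(M_{q-1}∘⋯∘M_p): M ≅ I[1,1], I[1,2], I[1,3], I[4,6], I[5,5].
μ_θ-semistable layers: μ^(1)=5; μ^(2)=3; μ^(3)=1/3; μ^(4)=-5; μ^(5)=-9

((2, 1, 0, 0, 0, 0); (0, 0, 0, 0, 1, 0); (1, 1, 1, 0, 0, 0); (0, 0, 0, 0, 1, 1); (0, 0, 0, 1, 0, 0))


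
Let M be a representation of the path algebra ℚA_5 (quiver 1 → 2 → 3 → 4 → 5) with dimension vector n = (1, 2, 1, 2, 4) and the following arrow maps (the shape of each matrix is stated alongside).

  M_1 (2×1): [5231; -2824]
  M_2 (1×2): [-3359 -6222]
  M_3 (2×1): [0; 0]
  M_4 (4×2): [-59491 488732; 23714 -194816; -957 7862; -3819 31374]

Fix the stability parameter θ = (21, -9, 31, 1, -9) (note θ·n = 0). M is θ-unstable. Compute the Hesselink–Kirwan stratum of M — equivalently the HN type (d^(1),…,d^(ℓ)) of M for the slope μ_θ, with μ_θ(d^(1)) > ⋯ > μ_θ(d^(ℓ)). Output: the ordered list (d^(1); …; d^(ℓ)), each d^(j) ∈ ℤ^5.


Barcode: M ≅ I[1,3], I[2,2], I[4,5]^2, I[5,5]^2. HN layers by μ_θ (4 steps, strictly decreasing):
  μ^(1)=31; μ^(2)=6; μ^(3)=-4; μ^(4)=-9

((0, 0, 1, 0, 0); (1, 1, 0, 0, 0); (0, 0, 0, 2, 2); (0, 1, 0, 0, 2))


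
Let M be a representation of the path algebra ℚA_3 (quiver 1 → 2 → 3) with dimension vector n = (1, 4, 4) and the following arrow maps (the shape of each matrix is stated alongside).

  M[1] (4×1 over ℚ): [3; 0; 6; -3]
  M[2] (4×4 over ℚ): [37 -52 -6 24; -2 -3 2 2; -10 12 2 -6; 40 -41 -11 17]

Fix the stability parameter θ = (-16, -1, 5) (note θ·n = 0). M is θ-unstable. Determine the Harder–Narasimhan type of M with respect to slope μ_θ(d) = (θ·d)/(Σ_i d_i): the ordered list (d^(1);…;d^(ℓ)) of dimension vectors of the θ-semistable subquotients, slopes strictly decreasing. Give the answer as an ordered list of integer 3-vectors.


Via rank(M_{q-1}∘⋯∘M_p): M ≅ I[1,3], I[2,3]^3.
μ_θ-semistable layers: μ^(1)=5; μ^(2)=-1; μ^(3)=-16

((0, 0, 4); (0, 4, 0); (1, 0, 0))


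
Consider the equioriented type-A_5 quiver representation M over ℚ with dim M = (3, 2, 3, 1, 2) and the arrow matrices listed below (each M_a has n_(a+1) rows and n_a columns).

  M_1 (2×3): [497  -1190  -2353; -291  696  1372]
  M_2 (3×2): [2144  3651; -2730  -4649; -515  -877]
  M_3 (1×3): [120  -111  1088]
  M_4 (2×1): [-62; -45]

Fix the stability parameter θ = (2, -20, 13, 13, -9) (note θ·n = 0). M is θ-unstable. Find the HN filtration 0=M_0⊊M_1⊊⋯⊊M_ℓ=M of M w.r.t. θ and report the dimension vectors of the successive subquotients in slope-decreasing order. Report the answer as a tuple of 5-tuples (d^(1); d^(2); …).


Interval decomposition of M: I[1,1], I[1,3], I[1,5], I[3,3], I[5,5].
HN type (ℓ=4): μ^(1)=13; μ^(2)=17/3; μ^(3)=2; μ^(4)=-9

((0, 0, 2, 0, 0); (0, 0, 1, 1, 1); (1, 0, 0, 0, 0); (2, 2, 0, 0, 1))


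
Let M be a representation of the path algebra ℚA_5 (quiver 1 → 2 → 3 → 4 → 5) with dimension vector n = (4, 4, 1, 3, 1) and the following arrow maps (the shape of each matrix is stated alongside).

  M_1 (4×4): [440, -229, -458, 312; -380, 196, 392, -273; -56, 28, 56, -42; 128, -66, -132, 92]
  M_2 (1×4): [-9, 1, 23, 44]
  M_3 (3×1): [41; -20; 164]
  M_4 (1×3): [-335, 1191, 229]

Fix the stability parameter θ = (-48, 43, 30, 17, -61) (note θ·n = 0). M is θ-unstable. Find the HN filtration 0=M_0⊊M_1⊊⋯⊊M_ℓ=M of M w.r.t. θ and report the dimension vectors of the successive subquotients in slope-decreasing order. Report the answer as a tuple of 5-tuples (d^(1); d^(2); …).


Barcode: M ≅ I[1,1]^2, I[1,2], I[1,5], I[2,2]^2, I[4,4]^2. HN layers by μ_θ (4 steps, strictly decreasing):
  μ^(1)=43; μ^(2)=17; μ^(3)=29/4; μ^(4)=-48

((0, 3, 0, 0, 0); (0, 0, 0, 2, 0); (0, 1, 1, 1, 1); (4, 0, 0, 0, 0))


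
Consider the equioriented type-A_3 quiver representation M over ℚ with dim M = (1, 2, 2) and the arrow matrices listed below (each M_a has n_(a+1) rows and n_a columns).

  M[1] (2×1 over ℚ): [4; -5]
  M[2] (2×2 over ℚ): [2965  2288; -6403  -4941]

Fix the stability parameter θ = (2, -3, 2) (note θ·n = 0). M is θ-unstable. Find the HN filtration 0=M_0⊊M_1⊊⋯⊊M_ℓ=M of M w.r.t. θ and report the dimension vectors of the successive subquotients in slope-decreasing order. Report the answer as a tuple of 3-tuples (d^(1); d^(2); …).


Barcode: M ≅ I[1,3], I[2,3]. HN layers by μ_θ (3 steps, strictly decreasing):
  μ^(1)=2; μ^(2)=-1/2; μ^(3)=-3

((0, 0, 2); (1, 1, 0); (0, 1, 0))


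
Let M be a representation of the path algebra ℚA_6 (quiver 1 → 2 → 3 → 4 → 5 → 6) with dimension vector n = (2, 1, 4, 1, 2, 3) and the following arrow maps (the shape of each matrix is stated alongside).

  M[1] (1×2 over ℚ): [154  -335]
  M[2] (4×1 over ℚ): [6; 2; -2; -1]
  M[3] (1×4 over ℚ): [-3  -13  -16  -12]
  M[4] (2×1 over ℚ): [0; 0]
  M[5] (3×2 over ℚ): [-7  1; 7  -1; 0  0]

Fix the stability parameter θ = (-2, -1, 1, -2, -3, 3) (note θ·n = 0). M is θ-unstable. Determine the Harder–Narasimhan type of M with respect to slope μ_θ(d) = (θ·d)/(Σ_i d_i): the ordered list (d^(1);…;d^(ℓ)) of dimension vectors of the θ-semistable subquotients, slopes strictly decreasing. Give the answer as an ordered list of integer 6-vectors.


Via rank(M_{q-1}∘⋯∘M_p): M ≅ I[1,1], I[1,3], I[3,3]^2, I[3,4], I[5,5], I[5,6], I[6,6]^2.
μ_θ-semistable layers: μ^(1)=3; μ^(2)=1; μ^(3)=-1/2; μ^(4)=-1; μ^(5)=-2; μ^(6)=-3

((0, 0, 0, 0, 0, 3); (0, 0, 3, 0, 0, 0); (0, 0, 1, 1, 0, 0); (0, 1, 0, 0, 0, 0); (2, 0, 0, 0, 0, 0); (0, 0, 0, 0, 2, 0))


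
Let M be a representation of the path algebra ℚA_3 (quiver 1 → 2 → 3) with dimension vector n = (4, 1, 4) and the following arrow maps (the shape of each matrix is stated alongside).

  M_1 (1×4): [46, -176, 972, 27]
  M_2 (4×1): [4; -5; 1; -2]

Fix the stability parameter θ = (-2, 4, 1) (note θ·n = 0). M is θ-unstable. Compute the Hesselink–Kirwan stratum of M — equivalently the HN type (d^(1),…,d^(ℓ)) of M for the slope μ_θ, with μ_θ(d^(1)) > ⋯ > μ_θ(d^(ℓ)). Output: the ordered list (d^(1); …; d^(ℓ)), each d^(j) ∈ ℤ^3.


Barcode: M ≅ I[1,1]^3, I[1,3], I[3,3]^3. HN layers by μ_θ (3 steps, strictly decreasing):
  μ^(1)=5/2; μ^(2)=1; μ^(3)=-2

((0, 1, 1); (0, 0, 3); (4, 0, 0))


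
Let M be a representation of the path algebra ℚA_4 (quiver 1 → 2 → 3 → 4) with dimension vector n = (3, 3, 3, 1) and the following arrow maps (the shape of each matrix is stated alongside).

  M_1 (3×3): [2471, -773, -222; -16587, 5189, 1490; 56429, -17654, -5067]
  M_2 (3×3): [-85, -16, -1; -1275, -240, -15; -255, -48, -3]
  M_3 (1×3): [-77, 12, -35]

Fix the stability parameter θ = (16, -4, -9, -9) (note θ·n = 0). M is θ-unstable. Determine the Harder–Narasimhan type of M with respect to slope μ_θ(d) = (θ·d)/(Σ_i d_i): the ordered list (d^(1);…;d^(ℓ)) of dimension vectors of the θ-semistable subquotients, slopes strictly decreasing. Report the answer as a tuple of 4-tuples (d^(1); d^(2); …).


Interval decomposition of M: I[1,1], I[1,2], I[1,4], I[2,2], I[3,3]^2.
HN type (ℓ=5): μ^(1)=16; μ^(2)=6; μ^(3)=-3/2; μ^(4)=-4; μ^(5)=-9

((1, 0, 0, 0); (1, 1, 0, 0); (1, 1, 1, 1); (0, 1, 0, 0); (0, 0, 2, 0))


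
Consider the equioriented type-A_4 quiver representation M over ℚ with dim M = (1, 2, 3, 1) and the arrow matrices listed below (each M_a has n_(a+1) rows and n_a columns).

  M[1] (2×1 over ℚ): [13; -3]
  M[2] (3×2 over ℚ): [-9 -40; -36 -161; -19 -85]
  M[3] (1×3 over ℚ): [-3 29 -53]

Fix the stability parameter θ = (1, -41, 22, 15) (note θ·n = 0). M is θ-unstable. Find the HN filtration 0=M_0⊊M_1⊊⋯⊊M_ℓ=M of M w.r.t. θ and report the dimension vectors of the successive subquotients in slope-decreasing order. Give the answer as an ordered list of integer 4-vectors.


Via rank(M_{q-1}∘⋯∘M_p): M ≅ I[1,4], I[2,3], I[3,3].
μ_θ-semistable layers: μ^(1)=22; μ^(2)=37/2; μ^(3)=-20; μ^(4)=-41

((0, 0, 2, 0); (0, 0, 1, 1); (1, 1, 0, 0); (0, 1, 0, 0))
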